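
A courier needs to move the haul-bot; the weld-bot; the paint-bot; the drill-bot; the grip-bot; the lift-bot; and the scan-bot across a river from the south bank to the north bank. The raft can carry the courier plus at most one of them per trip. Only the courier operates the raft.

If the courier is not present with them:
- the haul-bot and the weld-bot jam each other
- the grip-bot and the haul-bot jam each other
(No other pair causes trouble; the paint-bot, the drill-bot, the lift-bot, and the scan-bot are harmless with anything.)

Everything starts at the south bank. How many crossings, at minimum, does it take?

15

Counting alone: the courier can take at most 1 across per trip to the north bank, so moving all 7 needs at least 7 loaded trips out, with a return between consecutive ones — at least 13 crossings.
The safety rule pushes this higher. Following every safe sequence of crossings, the most of the 7 that can be at the north bank as the raft arrives there on crossing 13 is 6 — never all 7.
So no plan with fewer than 15 crossings exists, and this one achieves 15:
1. Courier goes to the north bank with the haul-bot.
2. Courier goes back to the south bank alone.
3. Courier goes to the north bank with the weld-bot.
4. Courier goes back to the south bank with the haul-bot.
5. Courier goes to the north bank with the grip-bot.
6. Courier goes back to the south bank alone.
7. Courier goes to the north bank with the paint-bot.
8. Courier goes back to the south bank alone.
9. Courier goes to the north bank with the drill-bot.
10. Courier goes back to the south bank alone.
11. Courier goes to the north bank with the lift-bot.
12. Courier goes back to the south bank alone.
13. Courier goes to the north bank with the scan-bot.
14. Courier goes back to the south bank alone.
15. Courier goes to the north bank with the haul-bot.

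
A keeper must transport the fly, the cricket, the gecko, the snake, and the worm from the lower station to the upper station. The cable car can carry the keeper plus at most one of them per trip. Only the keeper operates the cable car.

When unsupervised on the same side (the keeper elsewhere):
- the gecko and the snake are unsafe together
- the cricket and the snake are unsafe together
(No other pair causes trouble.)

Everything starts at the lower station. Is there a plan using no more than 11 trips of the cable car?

Yes

Yes — this plan uses 11 crossings (≤ 11):
1. Keeper goes to the upper station with the snake.  [the lower station: the cricket, the fly, the gecko, the worm | the upper station: the snake]
2. Keeper goes back to the lower station alone.  [the lower station: the cricket, the fly, the gecko, the worm | the upper station: the snake]
3. Keeper goes to the upper station with the fly.  [the lower station: the cricket, the gecko, the worm | the upper station: the fly, the snake]
4. Keeper goes back to the lower station alone.  [the lower station: the cricket, the gecko, the worm | the upper station: the fly, the snake]
5. Keeper goes to the upper station with the cricket.  [the lower station: the gecko, the worm | the upper station: the cricket, the fly, the snake]
6. Keeper goes back to the lower station with the snake.  [the lower station: the gecko, the snake, the worm | the upper station: the cricket, the fly]
7. Keeper goes to the upper station with the gecko.  [the lower station: the snake, the worm | the upper station: the cricket, the fly, the gecko]
8. Keeper goes back to the lower station alone.  [the lower station: the snake, the worm | the upper station: the cricket, the fly, the gecko]
9. Keeper goes to the upper station with the worm.  [the lower station: the snake | the upper station: the cricket, the fly, the gecko, the worm]
10. Keeper goes back to the lower station alone.  [the lower station: the snake | the upper station: the cricket, the fly, the gecko, the worm]
11. Keeper goes to the upper station with the snake.  [the lower station: — | the upper station: the cricket, the fly, the gecko, the snake, the worm]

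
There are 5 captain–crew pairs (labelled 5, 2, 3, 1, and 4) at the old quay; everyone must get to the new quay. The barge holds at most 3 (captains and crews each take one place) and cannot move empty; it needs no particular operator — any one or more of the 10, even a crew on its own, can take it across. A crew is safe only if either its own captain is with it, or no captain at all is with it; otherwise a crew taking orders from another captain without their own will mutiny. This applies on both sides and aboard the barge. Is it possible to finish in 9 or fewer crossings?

Counting alone: each trip to the new quay takes at most 3 across and each return brings at least 1 back, so after t trips out (and t−1 returns) at most 3t − (t−1) of the 10 are across; that first reaches 10 at t = 5, so at least 9 crossings are needed.
The safety rule pushes this higher. Following every safe sequence of crossings, the most of the 10 that can be at the new quay as the barge arrives there on crossing 9 is 9 — never all 10.
So the move cannot be finished within 9 crossings. (The shortest complete plan takes 11:)
1. captain 5 and crew 5 cross → the new quay.
2. captain 5 crosses ← the old quay.
3. crew 1, crew 2, and crew 3 cross → the new quay.
4. crew 5 crosses ← the old quay.
5. captain 1, captain 2, and captain 3 cross → the new quay.
6. captain 2 and crew 2 cross ← the old quay.
7. captain 2, captain 4, and captain 5 cross → the new quay.
8. crew 3 crosses ← the old quay.
9. crew 2 and crew 5 cross → the new quay.
10. crew 5 crosses ← the old quay.
11. crew 3, crew 4, and crew 5 cross → the new quay.

No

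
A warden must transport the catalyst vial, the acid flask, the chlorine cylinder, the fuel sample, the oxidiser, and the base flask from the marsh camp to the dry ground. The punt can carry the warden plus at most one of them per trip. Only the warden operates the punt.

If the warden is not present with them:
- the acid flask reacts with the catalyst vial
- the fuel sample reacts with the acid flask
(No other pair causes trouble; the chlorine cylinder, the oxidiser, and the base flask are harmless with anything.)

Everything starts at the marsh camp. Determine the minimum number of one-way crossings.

13

Counting alone: the warden can take at most 1 across per trip to the dry ground, so moving all 6 needs at least 6 loaded trips out, with a return between consecutive ones — at least 11 crossings.
The safety rule pushes this higher. Following every safe sequence of crossings, the most of the 6 that can be at the dry ground as the punt arrives there on crossing 11 is 5 — never all 6.
So no plan with fewer than 13 crossings exists, and this one achieves 13:
1. Warden goes to the dry ground with the acid flask.
2. Warden goes back to the marsh camp alone.
3. Warden goes to the dry ground with the catalyst vial.
4. Warden goes back to the marsh camp with the acid flask.
5. Warden goes to the dry ground with the fuel sample.
6. Warden goes back to the marsh camp alone.
7. Warden goes to the dry ground with the chlorine cylinder.
8. Warden goes back to the marsh camp alone.
9. Warden goes to the dry ground with the oxidiser.
10. Warden goes back to the marsh camp alone.
11. Warden goes to the dry ground with the base flask.
12. Warden goes back to the marsh camp alone.
13. Warden goes to the dry ground with the acid flask.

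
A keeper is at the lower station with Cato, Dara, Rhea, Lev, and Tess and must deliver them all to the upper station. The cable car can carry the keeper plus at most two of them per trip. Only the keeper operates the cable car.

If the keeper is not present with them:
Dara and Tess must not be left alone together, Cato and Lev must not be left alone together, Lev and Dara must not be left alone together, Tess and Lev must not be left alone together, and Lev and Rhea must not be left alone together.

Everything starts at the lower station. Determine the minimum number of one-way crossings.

Counting alone: the keeper can take at most 2 across per trip to the upper station, so moving all 5 needs at least 3 loaded trips out, with a return between consecutive ones — at least 5 crossings.
The safety rule pushes this higher. Following every safe sequence of crossings, the most of the 5 that can be at the upper station as the cable car arrives there on crossing 5 is 4 — never all 5.
So no plan with fewer than 7 crossings exists, and this one achieves 7:
1. Keeper goes to the upper station with Dara and Lev.
2. Keeper goes back to the lower station with Dara.
3. Keeper goes to the upper station with Cato and Dara.
4. Keeper goes back to the lower station with Lev.
5. Keeper goes to the upper station with Lev and Rhea.
6. Keeper goes back to the lower station with Lev.
7. Keeper goes to the upper station with Lev and Tess.

7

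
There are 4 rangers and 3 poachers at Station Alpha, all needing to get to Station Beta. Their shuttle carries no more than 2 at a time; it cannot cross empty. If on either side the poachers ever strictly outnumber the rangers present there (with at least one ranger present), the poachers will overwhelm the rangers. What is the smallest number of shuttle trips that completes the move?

Counting alone: each trip to Station Beta takes at most 2 across and each return brings at least 1 back, so after t trips out (and t−1 returns) at most 2t − (t−1) of the 7 are across; that first reaches 7 at t = 6, so at least 11 crossings are needed.
The plan below uses exactly 11 crossings, so it is optimal:
1. 2 poachers → Station Beta.  (Station Alpha: 4R 1P; Station Beta: 0R 2P)
2. 1 poacher ← Station Alpha.  (Station Alpha: 4R 2P; Station Beta: 0R 1P)
3. 2 poachers → Station Beta.  (Station Alpha: 4R 0P; Station Beta: 0R 3P)
4. 1 poacher ← Station Alpha.  (Station Alpha: 4R 1P; Station Beta: 0R 2P)
5. 2 rangers → Station Beta.  (Station Alpha: 2R 1P; Station Beta: 2R 2P)
6. 1 poacher ← Station Alpha.  (Station Alpha: 2R 2P; Station Beta: 2R 1P)
7. 1 ranger and 1 poacher → Station Beta.  (Station Alpha: 1R 1P; Station Beta: 3R 2P)
8. 1 ranger ← Station Alpha.  (Station Alpha: 2R 1P; Station Beta: 2R 2P)
9. 1 ranger and 1 poacher → Station Beta.  (Station Alpha: 1R 0P; Station Beta: 3R 3P)
10. 1 poacher ← Station Alpha.  (Station Alpha: 1R 1P; Station Beta: 3R 2P)
11. 1 ranger and 1 poacher → Station Beta.  (Station Alpha: 0R 0P; Station Beta: 4R 3P)

11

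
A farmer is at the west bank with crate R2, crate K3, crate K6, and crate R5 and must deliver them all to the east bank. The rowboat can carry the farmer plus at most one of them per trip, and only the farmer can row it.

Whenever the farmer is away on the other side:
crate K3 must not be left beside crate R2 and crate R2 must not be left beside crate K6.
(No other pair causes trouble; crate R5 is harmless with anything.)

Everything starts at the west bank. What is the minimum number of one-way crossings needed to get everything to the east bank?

Counting alone: the farmer can take at most 1 across per trip to the east bank, so moving all 4 needs at least 4 loaded trips out, with a return between consecutive ones — at least 7 crossings.
The safety rule pushes this higher. Following every safe sequence of crossings, the most of the 4 that can be at the east bank as the rowboat arrives there on crossing 7 is 3 — never all 4.
So no plan with fewer than 9 crossings exists, and this one achieves 9:
1. Farmer goes to the east bank with crate R2.
2. Farmer goes back to the west bank alone.
3. Farmer goes to the east bank with crate K3.
4. Farmer goes back to the west bank with crate R2.
5. Farmer goes to the east bank with crate K6.
6. Farmer goes back to the west bank alone.
7. Farmer goes to the east bank with crate R5.
8. Farmer goes back to the west bank alone.
9. Farmer goes to the east bank with crate R2.

9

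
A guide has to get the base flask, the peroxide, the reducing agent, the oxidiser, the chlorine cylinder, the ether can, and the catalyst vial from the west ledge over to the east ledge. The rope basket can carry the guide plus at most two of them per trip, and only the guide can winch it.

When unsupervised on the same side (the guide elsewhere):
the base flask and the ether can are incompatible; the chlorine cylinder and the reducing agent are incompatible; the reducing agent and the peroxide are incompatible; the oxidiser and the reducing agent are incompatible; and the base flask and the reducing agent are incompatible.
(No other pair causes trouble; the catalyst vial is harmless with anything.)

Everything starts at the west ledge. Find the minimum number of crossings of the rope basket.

9

Counting alone: the guide can take at most 2 across per trip to the east ledge, so moving all 7 needs at least 4 loaded trips out, with a return between consecutive ones — at least 7 crossings.
The safety rule pushes this higher. Following every safe sequence of crossings, the most of the 7 that can be at the east ledge as the rope basket arrives there on crossing 7 is 6 — never all 7.
So no plan with fewer than 9 crossings exists, and this one achieves 9:
1. Guide goes to the east ledge with the base flask and the reducing agent.
2. Guide goes back to the west ledge with the base flask.
3. Guide goes to the east ledge with the base flask and the peroxide.
4. Guide goes back to the west ledge with the reducing agent.
5. Guide goes to the east ledge with the oxidiser and the reducing agent.
6. Guide goes back to the west ledge with the reducing agent.
7. Guide goes to the east ledge with the catalyst vial and the chlorine cylinder.
8. Guide goes back to the west ledge alone.
9. Guide goes to the east ledge with the ether can and the reducing agent.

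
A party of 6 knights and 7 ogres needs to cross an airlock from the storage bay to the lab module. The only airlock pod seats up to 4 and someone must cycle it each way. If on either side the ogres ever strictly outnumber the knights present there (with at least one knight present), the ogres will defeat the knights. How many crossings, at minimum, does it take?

The ogres already outnumber the knights at the storage bay before anyone moves, so the starting position itself is disallowed.

impossible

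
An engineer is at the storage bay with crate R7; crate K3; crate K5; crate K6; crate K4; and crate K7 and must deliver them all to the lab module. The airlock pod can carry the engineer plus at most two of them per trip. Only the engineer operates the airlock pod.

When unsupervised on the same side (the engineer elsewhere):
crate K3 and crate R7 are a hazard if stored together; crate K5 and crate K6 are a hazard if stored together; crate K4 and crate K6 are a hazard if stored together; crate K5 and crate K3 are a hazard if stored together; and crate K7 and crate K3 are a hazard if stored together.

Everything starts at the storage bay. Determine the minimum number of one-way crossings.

7

Counting alone: the engineer can take at most 2 across per trip to the lab module, so moving all 6 needs at least 3 loaded trips out, with a return between consecutive ones — at least 5 crossings.
The safety rule pushes this higher. Following every safe sequence of crossings, the most of the 6 that can be at the lab module as the airlock pod arrives there on crossing 5 is 5 — never all 6.
So no plan with fewer than 7 crossings exists, and this one achieves 7:
1. Engineer goes to the lab module with crate K3 and crate K6.
2. Engineer goes back to the storage bay alone.
3. Engineer goes to the lab module with crate K5 and crate R7.
4. Engineer goes back to the storage bay with crate K3 and crate K6.
5. Engineer goes to the lab module with crate K4 and crate K7.
6. Engineer goes back to the storage bay alone.
7. Engineer goes to the lab module with crate K3 and crate K6.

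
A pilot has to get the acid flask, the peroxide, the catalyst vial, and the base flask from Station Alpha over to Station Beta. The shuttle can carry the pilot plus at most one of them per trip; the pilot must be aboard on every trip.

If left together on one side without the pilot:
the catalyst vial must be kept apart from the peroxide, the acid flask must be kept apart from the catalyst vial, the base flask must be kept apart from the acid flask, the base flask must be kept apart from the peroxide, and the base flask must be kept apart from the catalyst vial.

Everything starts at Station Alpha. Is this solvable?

No

Whatever the first load, the items left behind include a forbidden pair without the pilot. No opening move is safe, so no plan exists.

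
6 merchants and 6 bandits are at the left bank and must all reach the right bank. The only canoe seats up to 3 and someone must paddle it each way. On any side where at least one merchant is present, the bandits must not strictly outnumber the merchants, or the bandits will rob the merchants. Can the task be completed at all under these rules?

Following every safe sequence of crossings from the start, the most of the 12 that can be at the right bank as the canoe arrives there on crossings 1, 3, 5 is 3, 5, 6 respectively; the best ever achieved is 6 of 12.
From crossing 7 on, no configuration arises that was not already reachable earlier: only 17 distinct safe configurations (who is on which side, and where the canoe is) can ever be reached, none of them has everyone across, and every continuation just revisits them. They are: 0 merchants + 0 bandits across (canoe back at the start); 0 merchants + 1 bandit across (canoe there); 0 merchants + 1 bandit across (canoe back at the start); 0 merchants + 2 bandits across (canoe there); 0 merchants + 2 bandits across (canoe back at the start); 0 merchants + 3 bandits across (canoe there); 0 merchants + 3 bandits across (canoe back at the start); 0 merchants + 4 bandits across (canoe there); 0 merchants + 4 bandits across (canoe back at the start); 0 merchants + 5 bandits across (canoe there); 0 merchants + 5 bandits across (canoe back at the start); 0 merchants + 6 bandits across (canoe there); 1 merchant + 1 bandit across (canoe there); 1 merchant + 1 bandit across (canoe back at the start); 2 merchants + 2 bandits across (canoe there); 2 merchants + 2 bandits across (canoe back at the start); 3 merchants + 3 bandits across (canoe there). So no valid plan exists.

No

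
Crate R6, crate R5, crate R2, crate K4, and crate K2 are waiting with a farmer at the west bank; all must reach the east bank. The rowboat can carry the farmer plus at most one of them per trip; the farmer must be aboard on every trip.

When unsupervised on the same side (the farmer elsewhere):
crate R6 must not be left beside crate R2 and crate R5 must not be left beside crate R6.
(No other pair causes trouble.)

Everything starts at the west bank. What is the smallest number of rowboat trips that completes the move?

Counting alone: the farmer can take at most 1 across per trip to the east bank, so moving all 5 needs at least 5 loaded trips out, with a return between consecutive ones — at least 9 crossings.
The safety rule pushes this higher. Following every safe sequence of crossings, the most of the 5 that can be at the east bank as the rowboat arrives there on crossing 9 is 4 — never all 5.
So no plan with fewer than 11 crossings exists, and this one achieves 11:
1. Farmer goes to the east bank with crate R6.
2. Farmer goes back to the west bank alone.
3. Farmer goes to the east bank with crate R5.
4. Farmer goes back to the west bank with crate R6.
5. Farmer goes to the east bank with crate R2.
6. Farmer goes back to the west bank alone.
7. Farmer goes to the east bank with crate K4.
8. Farmer goes back to the west bank alone.
9. Farmer goes to the east bank with crate K2.
10. Farmer goes back to the west bank alone.
11. Farmer goes to the east bank with crate R6.

11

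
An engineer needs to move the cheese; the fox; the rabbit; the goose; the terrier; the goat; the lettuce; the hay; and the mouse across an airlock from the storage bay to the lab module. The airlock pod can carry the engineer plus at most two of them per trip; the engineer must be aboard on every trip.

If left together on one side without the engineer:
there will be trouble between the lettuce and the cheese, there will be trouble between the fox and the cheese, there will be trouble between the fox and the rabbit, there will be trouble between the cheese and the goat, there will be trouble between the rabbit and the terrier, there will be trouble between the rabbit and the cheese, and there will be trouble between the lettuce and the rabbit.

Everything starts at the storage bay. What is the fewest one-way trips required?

15

Counting alone: the engineer can take at most 2 across per trip to the lab module, so moving all 9 needs at least 5 loaded trips out, with a return between consecutive ones — at least 9 crossings.
The safety rule pushes this higher. Following every safe sequence of crossings, the most of the 9 that can be at the lab module as the airlock pod arrives there on crossings 9, 11, 13 is 6, 7, 8 respectively — never all 9.
So no plan with fewer than 15 crossings exists, and this one achieves 15:
1. Engineer goes to the lab module with the cheese and the rabbit.  [the storage bay: the fox, the goat, the goose, the hay, the lettuce, the mouse, the terrier | the lab module: the cheese, the rabbit]
2. Engineer goes back to the storage bay with the cheese.  [the storage bay: the cheese, the fox, the goat, the goose, the hay, the lettuce, the mouse, the terrier | the lab module: the rabbit]
3. Engineer goes to the lab module with the cheese and the goose.  [the storage bay: the fox, the goat, the hay, the lettuce, the mouse, the terrier | the lab module: the cheese, the goose, the rabbit]
4. Engineer goes back to the storage bay with the cheese.  [the storage bay: the cheese, the fox, the goat, the hay, the lettuce, the mouse, the terrier | the lab module: the goose, the rabbit]
5. Engineer goes to the lab module with the cheese and the terrier.  [the storage bay: the fox, the goat, the hay, the lettuce, the mouse | the lab module: the cheese, the goose, the rabbit, the terrier]
6. Engineer goes back to the storage bay with the rabbit.  [the storage bay: the fox, the goat, the hay, the lettuce, the mouse, the rabbit | the lab module: the cheese, the goose, the terrier]
7. Engineer goes to the lab module with the fox and the lettuce.  [the storage bay: the goat, the hay, the mouse, the rabbit | the lab module: the cheese, the fox, the goose, the lettuce, the terrier]
8. Engineer goes back to the storage bay with the cheese.  [the storage bay: the cheese, the goat, the hay, the mouse, the rabbit | the lab module: the fox, the goose, the lettuce, the terrier]
9. Engineer goes to the lab module with the cheese and the goat.  [the storage bay: the hay, the mouse, the rabbit | the lab module: the cheese, the fox, the goat, the goose, the lettuce, the terrier]
10. Engineer goes back to the storage bay with the cheese.  [the storage bay: the cheese, the hay, the mouse, the rabbit | the lab module: the fox, the goat, the goose, the lettuce, the terrier]
11. Engineer goes to the lab module with the cheese and the hay.  [the storage bay: the mouse, the rabbit | the lab module: the cheese, the fox, the goat, the goose, the hay, the lettuce, the terrier]
12. Engineer goes back to the storage bay with the cheese.  [the storage bay: the cheese, the mouse, the rabbit | the lab module: the fox, the goat, the goose, the hay, the lettuce, the terrier]
13. Engineer goes to the lab module with the cheese and the mouse.  [the storage bay: the rabbit | the lab module: the cheese, the fox, the goat, the goose, the hay, the lettuce, the mouse, the terrier]
14. Engineer goes back to the storage bay with the cheese.  [the storage bay: the cheese, the rabbit | the lab module: the fox, the goat, the goose, the hay, the lettuce, the mouse, the terrier]
15. Engineer goes to the lab module with the cheese and the rabbit.  [the storage bay: — | the lab module: the cheese, the fox, the goat, the goose, the hay, the lettuce, the mouse, the rabbit, the terrier]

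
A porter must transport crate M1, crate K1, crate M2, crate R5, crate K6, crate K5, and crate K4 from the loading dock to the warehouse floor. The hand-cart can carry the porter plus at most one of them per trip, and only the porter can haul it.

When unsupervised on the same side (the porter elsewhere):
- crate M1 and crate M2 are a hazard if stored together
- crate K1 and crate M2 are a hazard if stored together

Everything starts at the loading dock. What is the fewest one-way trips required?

15

Counting alone: the porter can take at most 1 across per trip to the warehouse floor, so moving all 7 needs at least 7 loaded trips out, with a return between consecutive ones — at least 13 crossings.
The safety rule pushes this higher. Following every safe sequence of crossings, the most of the 7 that can be at the warehouse floor as the hand-cart arrives there on crossing 13 is 6 — never all 7.
So no plan with fewer than 15 crossings exists, and this one achieves 15:
1. Porter goes to the warehouse floor with crate M2.  [the loading dock: crate K1, crate K4, crate K5, crate K6, crate M1, crate R5 | the warehouse floor: crate M2]
2. Porter goes back to the loading dock alone.  [the loading dock: crate K1, crate K4, crate K5, crate K6, crate M1, crate R5 | the warehouse floor: crate M2]
3. Porter goes to the warehouse floor with crate M1.  [the loading dock: crate K1, crate K4, crate K5, crate K6, crate R5 | the warehouse floor: crate M1, crate M2]
4. Porter goes back to the loading dock with crate M2.  [the loading dock: crate K1, crate K4, crate K5, crate K6, crate M2, crate R5 | the warehouse floor: crate M1]
5. Porter goes to the warehouse floor with crate K1.  [the loading dock: crate K4, crate K5, crate K6, crate M2, crate R5 | the warehouse floor: crate K1, crate M1]
6. Porter goes back to the loading dock alone.  [the loading dock: crate K4, crate K5, crate K6, crate M2, crate R5 | the warehouse floor: crate K1, crate M1]
7. Porter goes to the warehouse floor with crate R5.  [the loading dock: crate K4, crate K5, crate K6, crate M2 | the warehouse floor: crate K1, crate M1, crate R5]
8. Porter goes back to the loading dock alone.  [the loading dock: crate K4, crate K5, crate K6, crate M2 | the warehouse floor: crate K1, crate M1, crate R5]
9. Porter goes to the warehouse floor with crate K6.  [the loading dock: crate K4, crate K5, crate M2 | the warehouse floor: crate K1, crate K6, crate M1, crate R5]
10. Porter goes back to the loading dock alone.  [the loading dock: crate K4, crate K5, crate M2 | the warehouse floor: crate K1, crate K6, crate M1, crate R5]
11. Porter goes to the warehouse floor with crate K5.  [the loading dock: crate K4, crate M2 | the warehouse floor: crate K1, crate K5, crate K6, crate M1, crate R5]
12. Porter goes back to the loading dock alone.  [the loading dock: crate K4, crate M2 | the warehouse floor: crate K1, crate K5, crate K6, crate M1, crate R5]
13. Porter goes to the warehouse floor with crate K4.  [the loading dock: crate M2 | the warehouse floor: crate K1, crate K4, crate K5, crate K6, crate M1, crate R5]
14. Porter goes back to the loading dock alone.  [the loading dock: crate M2 | the warehouse floor: crate K1, crate K4, crate K5, crate K6, crate M1, crate R5]
15. Porter goes to the warehouse floor with crate M2.  [the loading dock: — | the warehouse floor: crate K1, crate K4, crate K5, crate K6, crate M1, crate M2, crate R5]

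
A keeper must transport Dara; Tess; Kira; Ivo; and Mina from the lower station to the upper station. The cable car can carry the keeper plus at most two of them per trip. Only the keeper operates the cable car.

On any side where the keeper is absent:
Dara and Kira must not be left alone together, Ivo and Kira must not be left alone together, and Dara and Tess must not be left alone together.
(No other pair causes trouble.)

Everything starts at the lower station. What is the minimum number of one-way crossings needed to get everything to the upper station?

Counting alone: the keeper can take at most 2 across per trip to the upper station, so moving all 5 needs at least 3 loaded trips out, with a return between consecutive ones — at least 5 crossings.
The plan below uses exactly 5 crossings, so it is optimal:
1. Keeper goes to the upper station with Dara and Kira.
2. Keeper goes back to the lower station with Dara.
3. Keeper goes to the upper station with Mina and Tess.
4. Keeper goes back to the lower station alone.
5. Keeper goes to the upper station with Dara and Ivo.

5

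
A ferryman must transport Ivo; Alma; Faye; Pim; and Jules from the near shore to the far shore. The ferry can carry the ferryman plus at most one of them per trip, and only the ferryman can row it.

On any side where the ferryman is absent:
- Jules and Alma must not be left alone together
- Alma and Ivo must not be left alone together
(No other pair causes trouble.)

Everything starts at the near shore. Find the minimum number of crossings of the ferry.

11

Counting alone: the ferryman can take at most 1 across per trip to the far shore, so moving all 5 needs at least 5 loaded trips out, with a return between consecutive ones — at least 9 crossings.
The safety rule pushes this higher. Following every safe sequence of crossings, the most of the 5 that can be at the far shore as the ferry arrives there on crossing 9 is 4 — never all 5.
So no plan with fewer than 11 crossings exists, and this one achieves 11:
1. Ferryman goes to the far shore with Alma.  [the near shore: Faye, Ivo, Jules, Pim | the far shore: Alma]
2. Ferryman goes back to the near shore alone.  [the near shore: Faye, Ivo, Jules, Pim | the far shore: Alma]
3. Ferryman goes to the far shore with Ivo.  [the near shore: Faye, Jules, Pim | the far shore: Alma, Ivo]
4. Ferryman goes back to the near shore with Alma.  [the near shore: Alma, Faye, Jules, Pim | the far shore: Ivo]
5. Ferryman goes to the far shore with Jules.  [the near shore: Alma, Faye, Pim | the far shore: Ivo, Jules]
6. Ferryman goes back to the near shore alone.  [the near shore: Alma, Faye, Pim | the far shore: Ivo, Jules]
7. Ferryman goes to the far shore with Faye.  [the near shore: Alma, Pim | the far shore: Faye, Ivo, Jules]
8. Ferryman goes back to the near shore alone.  [the near shore: Alma, Pim | the far shore: Faye, Ivo, Jules]
9. Ferryman goes to the far shore with Pim.  [the near shore: Alma | the far shore: Faye, Ivo, Jules, Pim]
10. Ferryman goes back to the near shore alone.  [the near shore: Alma | the far shore: Faye, Ivo, Jules, Pim]
11. Ferryman goes to the far shore with Alma.  [the near shore: — | the far shore: Alma, Faye, Ivo, Jules, Pim]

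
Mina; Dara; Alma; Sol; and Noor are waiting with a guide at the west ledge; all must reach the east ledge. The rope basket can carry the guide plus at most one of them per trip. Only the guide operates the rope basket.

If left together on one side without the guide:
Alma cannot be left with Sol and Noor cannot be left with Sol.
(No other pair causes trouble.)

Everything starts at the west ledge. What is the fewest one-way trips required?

Counting alone: the guide can take at most 1 across per trip to the east ledge, so moving all 5 needs at least 5 loaded trips out, with a return between consecutive ones — at least 9 crossings.
The safety rule pushes this higher. Following every safe sequence of crossings, the most of the 5 that can be at the east ledge as the rope basket arrives there on crossing 9 is 4 — never all 5.
So no plan with fewer than 11 crossings exists, and this one achieves 11:
1. Guide goes to the east ledge with Sol.
2. Guide goes back to the west ledge alone.
3. Guide goes to the east ledge with Mina.
4. Guide goes back to the west ledge alone.
5. Guide goes to the east ledge with Dara.
6. Guide goes back to the west ledge alone.
7. Guide goes to the east ledge with Alma.
8. Guide goes back to the west ledge with Sol.
9. Guide goes to the east ledge with Noor.
10. Guide goes back to the west ledge alone.
11. Guide goes to the east ledge with Sol.

11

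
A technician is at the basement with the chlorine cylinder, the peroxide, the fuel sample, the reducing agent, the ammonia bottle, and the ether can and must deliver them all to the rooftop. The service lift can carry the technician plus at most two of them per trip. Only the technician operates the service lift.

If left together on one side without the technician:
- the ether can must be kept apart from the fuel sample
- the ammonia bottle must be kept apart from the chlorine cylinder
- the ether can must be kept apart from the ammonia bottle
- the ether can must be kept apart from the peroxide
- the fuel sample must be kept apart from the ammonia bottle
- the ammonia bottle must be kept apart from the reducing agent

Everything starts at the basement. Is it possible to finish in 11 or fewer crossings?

Yes

Yes — this plan uses 9 crossings (≤ 11):
1. Technician goes to the rooftop with the ammonia bottle and the ether can.
2. Technician goes back to the basement with the ammonia bottle.
3. Technician goes to the rooftop with the ammonia bottle and the chlorine cylinder.
4. Technician goes back to the basement with the ammonia bottle.
5. Technician goes to the rooftop with the fuel sample and the reducing agent.
6. Technician goes back to the basement with the fuel sample.
7. Technician goes to the rooftop with the fuel sample and the peroxide.
8. Technician goes back to the basement with the ether can.
9. Technician goes to the rooftop with the ammonia bottle and the ether can.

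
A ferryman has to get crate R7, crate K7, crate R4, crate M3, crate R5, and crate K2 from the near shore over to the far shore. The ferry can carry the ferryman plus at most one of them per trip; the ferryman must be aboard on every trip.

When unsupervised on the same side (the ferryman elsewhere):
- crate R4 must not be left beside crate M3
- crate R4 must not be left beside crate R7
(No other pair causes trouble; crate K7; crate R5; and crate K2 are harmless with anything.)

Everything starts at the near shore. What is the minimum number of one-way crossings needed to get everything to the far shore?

13

Counting alone: the ferryman can take at most 1 across per trip to the far shore, so moving all 6 needs at least 6 loaded trips out, with a return between consecutive ones — at least 11 crossings.
The safety rule pushes this higher. Following every safe sequence of crossings, the most of the 6 that can be at the far shore as the ferry arrives there on crossing 11 is 5 — never all 6.
So no plan with fewer than 13 crossings exists, and this one achieves 13:
1. Ferryman goes to the far shore with crate R4.
2. Ferryman goes back to the near shore alone.
3. Ferryman goes to the far shore with crate R7.
4. Ferryman goes back to the near shore with crate R4.
5. Ferryman goes to the far shore with crate M3.
6. Ferryman goes back to the near shore alone.
7. Ferryman goes to the far shore with crate K7.
8. Ferryman goes back to the near shore alone.
9. Ferryman goes to the far shore with crate R5.
10. Ferryman goes back to the near shore alone.
11. Ferryman goes to the far shore with crate K2.
12. Ferryman goes back to the near shore alone.
13. Ferryman goes to the far shore with crate R4.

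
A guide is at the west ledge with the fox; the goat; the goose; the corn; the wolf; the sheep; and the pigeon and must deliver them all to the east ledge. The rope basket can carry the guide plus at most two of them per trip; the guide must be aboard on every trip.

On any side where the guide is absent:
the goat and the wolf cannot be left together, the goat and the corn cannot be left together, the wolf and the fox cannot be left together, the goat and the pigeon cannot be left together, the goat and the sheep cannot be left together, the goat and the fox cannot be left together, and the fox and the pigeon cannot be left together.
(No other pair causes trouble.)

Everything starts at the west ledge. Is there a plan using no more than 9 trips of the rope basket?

No

Counting alone: the guide can take at most 2 across per trip to the east ledge, so moving all 7 needs at least 4 loaded trips out, with a return between consecutive ones — at least 7 crossings.
The safety rule pushes this higher. Following every safe sequence of crossings, the most of the 7 that can be at the east ledge as the rope basket arrives there on crossings 7, 9 is 5, 6 respectively — never all 7.
So the move cannot be finished within 9 crossings. (The shortest complete plan takes 11:)
1. Guide goes to the east ledge with the fox and the goat.
2. Guide goes back to the west ledge with the fox.
3. Guide goes to the east ledge with the fox and the goose.
4. Guide goes back to the west ledge with the fox.
5. Guide goes to the east ledge with the corn and the fox.
6. Guide goes back to the west ledge with the goat.
7. Guide goes to the east ledge with the goat and the sheep.
8. Guide goes back to the west ledge with the goat.
9. Guide goes to the east ledge with the pigeon and the wolf.
10. Guide goes back to the west ledge with the fox.
11. Guide goes to the east ledge with the fox and the goat.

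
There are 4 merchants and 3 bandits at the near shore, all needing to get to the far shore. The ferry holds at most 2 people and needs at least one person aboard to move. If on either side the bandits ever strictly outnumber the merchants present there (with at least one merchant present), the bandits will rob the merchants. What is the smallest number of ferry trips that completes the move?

Counting alone: each trip to the far shore takes at most 2 across and each return brings at least 1 back, so after t trips out (and t−1 returns) at most 2t − (t−1) of the 7 are across; that first reaches 7 at t = 6, so at least 11 crossings are needed.
The plan below uses exactly 11 crossings, so it is optimal:
1. 2 bandits → the far shore.  (the near shore: 4M 1B; the far shore: 0M 2B)
2. 1 bandit ← the near shore.  (the near shore: 4M 2B; the far shore: 0M 1B)
3. 2 bandits → the far shore.  (the near shore: 4M 0B; the far shore: 0M 3B)
4. 1 bandit ← the near shore.  (the near shore: 4M 1B; the far shore: 0M 2B)
5. 2 merchants → the far shore.  (the near shore: 2M 1B; the far shore: 2M 2B)
6. 1 bandit ← the near shore.  (the near shore: 2M 2B; the far shore: 2M 1B)
7. 1 merchant and 1 bandit → the far shore.  (the near shore: 1M 1B; the far shore: 3M 2B)
8. 1 merchant ← the near shore.  (the near shore: 2M 1B; the far shore: 2M 2B)
9. 1 merchant and 1 bandit → the far shore.  (the near shore: 1M 0B; the far shore: 3M 3B)
10. 1 bandit ← the near shore.  (the near shore: 1M 1B; the far shore: 3M 2B)
11. 1 merchant and 1 bandit → the far shore.  (the near shore: 0M 0B; the far shore: 4M 3B)

11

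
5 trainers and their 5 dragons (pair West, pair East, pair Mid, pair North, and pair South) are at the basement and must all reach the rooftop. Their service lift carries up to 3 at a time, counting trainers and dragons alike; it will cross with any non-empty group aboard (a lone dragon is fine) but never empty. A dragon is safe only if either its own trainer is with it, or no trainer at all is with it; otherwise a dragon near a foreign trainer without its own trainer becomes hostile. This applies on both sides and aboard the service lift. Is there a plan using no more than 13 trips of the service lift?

Yes

Yes — this plan uses 11 crossings (≤ 13):
1. dragon West and trainer West cross → the rooftop.
2. trainer West crosses ← the basement.
3. dragon East, dragon Mid, and dragon North cross → the rooftop.
4. dragon West crosses ← the basement.
5. trainer East, trainer Mid, and trainer North cross → the rooftop.
6. dragon East and trainer East cross ← the basement.
7. trainer East, trainer South, and trainer West cross → the rooftop.
8. dragon Mid crosses ← the basement.
9. dragon East and dragon West cross → the rooftop.
10. dragon West crosses ← the basement.
11. dragon Mid, dragon South, and dragon West cross → the rooftop.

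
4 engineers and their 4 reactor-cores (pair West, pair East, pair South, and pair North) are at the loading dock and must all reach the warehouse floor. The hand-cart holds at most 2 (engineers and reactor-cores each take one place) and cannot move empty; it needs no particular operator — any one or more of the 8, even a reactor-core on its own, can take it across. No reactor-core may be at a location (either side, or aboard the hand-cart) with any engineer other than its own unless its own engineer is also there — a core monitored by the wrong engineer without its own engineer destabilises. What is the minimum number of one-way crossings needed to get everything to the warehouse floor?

Following every safe sequence of crossings from the start, the most of the 8 that can be at the warehouse floor as the hand-cart arrives there on crossings 1, 3, 5 is 2, 3, 4 respectively; the best ever achieved is 4 of 8.
From crossing 7 on, no configuration arises that was not already reachable earlier: only 44 distinct safe configurations (who is on which side, and where the hand-cart is) can ever be reached, none of them has everyone across, and every continuation just revisits them. So no valid plan exists.

impossible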